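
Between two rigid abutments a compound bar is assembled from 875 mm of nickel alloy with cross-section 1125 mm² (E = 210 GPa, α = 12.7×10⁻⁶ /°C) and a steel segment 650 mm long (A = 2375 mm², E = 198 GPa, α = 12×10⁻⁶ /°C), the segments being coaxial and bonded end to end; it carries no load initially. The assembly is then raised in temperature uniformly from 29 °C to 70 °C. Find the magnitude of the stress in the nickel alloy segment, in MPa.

σ ≈ 136 MPa (compressive)

If the supports were absent, the total length change would be Σ αᵢΔT Lᵢ = 12.7×10⁻⁶×41×875 + 12×10⁻⁶×41×650 = 0.7754 mm.
Since the ends are fixed, an axial force P builds up, equal in every segment, with P · Σ Lᵢ/(AᵢEᵢ) = δ_free.
The series flexibility is Σ Lᵢ/(AᵢEᵢ) = 875/(1125×210×10³) + 650/(2375×198×10³) = 5.086×10⁻⁶ mm/N.
So P = 0.7754 / 5.086×10⁻⁶ = 152.5 kN, compressive.
σ_{nickel alloy} = P / A = 152500 / 1125 = 135.5 MPa.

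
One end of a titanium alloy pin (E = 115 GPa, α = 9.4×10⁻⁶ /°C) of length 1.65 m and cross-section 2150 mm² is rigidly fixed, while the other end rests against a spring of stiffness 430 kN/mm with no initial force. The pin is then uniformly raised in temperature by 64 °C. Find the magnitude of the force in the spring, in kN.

P ≈ 110 kN

If the spring were absent the pin would lengthen by αΔT L = 9.4×10⁻⁶ × 64 × 1650 = 0.9926 mm.
With a force P in the spring, the elastic change of the pin is PL/(AE) and that of the spring is P/k; compatibility requires their sum to equal δ_free.
So P = δ_free / [L/(AE) + 1/k] = 0.9926 / [ 1650/(2150×115×10³) + 1/(430×10³) ].
P = 0.9926 / 8.999×10⁻⁶ = 110300 N.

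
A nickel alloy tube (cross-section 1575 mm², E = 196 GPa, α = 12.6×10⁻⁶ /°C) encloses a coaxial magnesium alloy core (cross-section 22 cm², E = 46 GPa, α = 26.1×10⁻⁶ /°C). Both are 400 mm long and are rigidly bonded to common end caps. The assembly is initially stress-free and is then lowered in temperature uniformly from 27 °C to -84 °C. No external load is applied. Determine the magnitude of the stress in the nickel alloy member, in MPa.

Equilibrium of a rigid end plate with no external load gives equal and opposite internal forces ±P in the two members. Since α_{magnesium alloy} > α_{nickel alloy}, cooling drives the magnesium alloy into tension and the nickel alloy into compression.
Compatibility of the two members (thermal + elastic change equal): (α₁ − α₂)ΔT = P·[1/(A₁E₁) + 1/(A₂E₂)].
|α₁ − α₂|·ΔT = 13.5×10⁻⁶ × 111 = 0.001499.
1/(A₁E₁) + 1/(A₂E₂) = 1/(1575×196×10³) + 1/(2200×46×10³) = 1.312×10⁻⁸ N⁻¹.
So P = 0.001499 / 1.312×10⁻⁸ = 114.2 kN.
σ_{nickel alloy} = P/A₁ = 114200/1575 = 72.51 MPa, compressive.

σ ≈ 72.5 MPa (compressive)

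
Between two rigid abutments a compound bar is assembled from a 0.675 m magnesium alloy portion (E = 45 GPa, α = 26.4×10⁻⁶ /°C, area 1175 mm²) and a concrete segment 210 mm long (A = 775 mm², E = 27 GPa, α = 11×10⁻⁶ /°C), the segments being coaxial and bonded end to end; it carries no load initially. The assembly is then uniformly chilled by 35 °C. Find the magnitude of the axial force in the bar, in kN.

P ≈ 30.9 kN (tensile)

If the supports were absent, the total length change would be Σ αᵢΔT Lᵢ = 26.4×10⁻⁶×35×675 + 11×10⁻⁶×35×210 = 0.7045 mm.
The rigid supports impose zero overall length change; the single axial force P common to all segments must satisfy P Σ Lᵢ/(AᵢEᵢ) = δ_free.
The series flexibility is Σ Lᵢ/(AᵢEᵢ) = 675/(1175×45×10³) + 210/(775×27×10³) = 2.28×10⁻⁵ mm/N.
P = 0.7045 / 2.28×10⁻⁵ = 30900 N = 30.9 kN, tensile.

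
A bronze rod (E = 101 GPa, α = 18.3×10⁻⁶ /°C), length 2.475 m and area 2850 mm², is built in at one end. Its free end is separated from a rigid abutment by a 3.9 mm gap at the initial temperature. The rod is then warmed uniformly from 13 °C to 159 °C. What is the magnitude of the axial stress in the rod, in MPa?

σ ≈ 111 MPa (compressive)

Free thermal elongation = αΔT L = 18.3×10⁻⁶ × 146 × 2475 = 6.613 mm.
After closing the 3.9 mm clearance, 6.613 − 3.9 = 2.713 mm of expansion remains to be suppressed by the wall.
So σ = E(δ_free − g)/L = 101×10³ × 2.713/2475 = 110.7 MPa.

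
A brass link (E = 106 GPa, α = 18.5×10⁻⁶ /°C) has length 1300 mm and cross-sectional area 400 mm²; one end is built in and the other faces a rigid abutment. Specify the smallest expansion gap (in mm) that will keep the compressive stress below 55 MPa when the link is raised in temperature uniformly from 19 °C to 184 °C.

g ≈ 3.29 mm

With no wall the link would lengthen by αΔT L = 18.5×10⁻⁶ × 165 × 1300 = 3.968 mm.
A stress of 55 MPa corresponds to the wall pushing the link back by σL/E = 55×1300/(106×10³) = 0.6745 mm.
The gap must absorb the remainder: g_min = 3.968 − 0.6745 = 3.294 mm.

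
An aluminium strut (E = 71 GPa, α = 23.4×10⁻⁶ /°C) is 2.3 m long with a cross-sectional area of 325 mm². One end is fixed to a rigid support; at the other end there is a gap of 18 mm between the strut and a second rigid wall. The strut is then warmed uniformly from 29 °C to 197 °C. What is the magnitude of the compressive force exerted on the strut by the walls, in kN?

P ≈ 0 kN

Unrestrained expansion: δ_free = αΔT L = 23.4×10⁻⁶ × 168 × 2300 = 9.042 mm.
Since δ_free = 9.04 mm is less than the 18 mm gap, the strut never touches the wall. No axial force develops.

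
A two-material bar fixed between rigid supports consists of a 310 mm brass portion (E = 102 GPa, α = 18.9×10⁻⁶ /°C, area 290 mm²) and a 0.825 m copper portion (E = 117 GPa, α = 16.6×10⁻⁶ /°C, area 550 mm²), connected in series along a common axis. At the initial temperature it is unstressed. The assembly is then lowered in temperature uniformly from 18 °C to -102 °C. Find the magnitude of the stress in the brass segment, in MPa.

σ ≈ 347 MPa (tensile)

Free thermal contraction of the whole bar: Σ αᵢΔT Lᵢ = 18.9×10⁻⁶×120×310 + 16.6×10⁻⁶×120×825 = 2.346 mm.
Since the ends are fixed, an axial force P builds up, equal in every segment, with P · Σ Lᵢ/(AᵢEᵢ) = δ_free.
The series flexibility is Σ Lᵢ/(AᵢEᵢ) = 310/(290×102×10³) + 825/(550×117×10³) = 2.33×10⁻⁵ mm/N.
So P = 2.346 / 2.33×10⁻⁵ = 100.7 kN, tensile.
σ_{brass} = P / A = 100700 / 290 = 347.3 MPa.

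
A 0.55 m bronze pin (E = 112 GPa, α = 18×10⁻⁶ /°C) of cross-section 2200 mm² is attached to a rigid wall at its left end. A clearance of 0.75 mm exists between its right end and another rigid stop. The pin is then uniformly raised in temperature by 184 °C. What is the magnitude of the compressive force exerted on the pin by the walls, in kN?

P ≈ 480 kN

If the wall were absent the pin would grow by αΔT L = 18×10⁻⁶ × 184 × 550 = 1.822 mm.
The gap closes (δ_free > 0.75 mm) and the wall then resists a further 1.822 − 0.75 = 1.072 mm of expansion.
So σ = E(δ_free − g)/L = 112×10³ × 1.072/550 = 218.2 MPa.
Force on the wall = σA = 218.2 × 2200 mm² = 480.1 kN.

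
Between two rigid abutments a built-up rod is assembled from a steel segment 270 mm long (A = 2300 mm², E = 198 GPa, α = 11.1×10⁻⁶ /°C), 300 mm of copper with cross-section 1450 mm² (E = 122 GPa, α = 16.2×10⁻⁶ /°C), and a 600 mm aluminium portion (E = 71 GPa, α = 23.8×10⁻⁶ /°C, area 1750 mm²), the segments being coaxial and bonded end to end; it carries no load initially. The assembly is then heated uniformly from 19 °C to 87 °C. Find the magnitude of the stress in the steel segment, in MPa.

σ ≈ 92 MPa (compressive)

Free thermal expansion of the whole bar: Σ αᵢΔT Lᵢ = 11.1×10⁻⁶×68×270 + 16.2×10⁻⁶×68×300 + 23.8×10⁻⁶×68×600 = 1.505 mm.
The walls prevent any net length change, so an axial force P (same in every segment) develops. Compatibility: P · Σ Lᵢ/(AᵢEᵢ) = δ_free.
Σ Lᵢ/(AᵢEᵢ) = 270/(2300×198×10³) + 300/(1450×122×10³) + 600/(1750×71×10³) = 7.118×10⁻⁶ mm/N.
P = 1.505 / 7.118×10⁻⁶ = 211500 N = 211.5 kN, compressive.
σ_{steel} = P / A = 211500 / 2300 = 91.95 MPa.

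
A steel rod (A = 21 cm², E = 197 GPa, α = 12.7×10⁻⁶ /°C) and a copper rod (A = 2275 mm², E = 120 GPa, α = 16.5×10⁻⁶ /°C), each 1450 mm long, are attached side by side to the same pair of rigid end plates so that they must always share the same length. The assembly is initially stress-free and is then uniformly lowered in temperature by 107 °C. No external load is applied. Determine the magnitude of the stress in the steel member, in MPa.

σ ≈ 31.8 MPa (compressive)

Equilibrium of a rigid end plate with no external load gives equal and opposite internal forces ±P in the two members. Since α_{copper} > α_{steel}, cooling drives the copper into tension and the steel into compression.
Equating the net (thermal + elastic) strains gives |α₁ − α₂|·ΔT = P·[1/(A₁E₁) + 1/(A₂E₂)].
|α₁ − α₂|·ΔT = 3.8×10⁻⁶ × 107 = 0.0004066.
1/(A₁E₁) + 1/(A₂E₂) = 1/(2100×197×10³) + 1/(2275×120×10³) = 6.08×10⁻⁹ N⁻¹.
P = 0.0004066 / 6.08×10⁻⁹ = 66870 N = 66.87 kN.
σ_{steel} = P/A₁ = 66870/2100 = 31.84 MPa, compressive.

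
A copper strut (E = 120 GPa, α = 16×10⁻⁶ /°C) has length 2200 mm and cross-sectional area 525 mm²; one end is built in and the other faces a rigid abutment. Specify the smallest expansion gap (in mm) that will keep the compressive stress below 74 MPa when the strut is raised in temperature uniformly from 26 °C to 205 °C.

g ≈ 4.94 mm

Free expansion if unrestrained: δ_free = αΔT L = 16×10⁻⁶ × 179 × 2200 = 6.301 mm.
A stress of 74 MPa corresponds to the wall pushing the strut back by σL/E = 74×2200/(120×10³) = 1.357 mm.
So the gap has to take up the difference, g_min = δ_free − σL/E = 6.301 − 1.357 = 4.944 mm.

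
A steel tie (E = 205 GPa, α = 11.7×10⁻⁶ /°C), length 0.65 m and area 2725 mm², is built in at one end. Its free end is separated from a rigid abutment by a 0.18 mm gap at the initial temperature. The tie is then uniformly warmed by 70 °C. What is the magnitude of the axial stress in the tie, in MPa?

σ ≈ 111 MPa (compressive)

If the wall were absent the tie would grow by αΔT L = 11.7×10⁻⁶ × 70 × 650 = 0.5323 mm.
The gap closes (δ_free > 0.18 mm) and the wall then resists a further 0.5323 − 0.18 = 0.3523 mm of expansion.
Compatibility: PL/(AE) = 0.3523 mm, so σ = P/A = E × (0.3523/650) = 111.1 MPa.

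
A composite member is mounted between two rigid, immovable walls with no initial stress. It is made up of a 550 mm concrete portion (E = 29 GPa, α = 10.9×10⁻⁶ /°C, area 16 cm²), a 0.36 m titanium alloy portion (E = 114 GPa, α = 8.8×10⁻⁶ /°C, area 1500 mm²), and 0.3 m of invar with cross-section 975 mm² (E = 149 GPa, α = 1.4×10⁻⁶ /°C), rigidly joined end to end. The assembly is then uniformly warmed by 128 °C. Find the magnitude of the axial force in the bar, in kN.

If the supports were absent, the total length change would be Σ αᵢΔT Lᵢ = 10.9×10⁻⁶×128×550 + 8.8×10⁻⁶×128×360 + 1.4×10⁻⁶×128×300 = 1.227 mm.
The walls prevent any net length change, so an axial force P (same in every segment) develops. Compatibility: P · Σ Lᵢ/(AᵢEᵢ) = δ_free.
The series flexibility is Σ Lᵢ/(AᵢEᵢ) = 550/(1600×29×10³) + 360/(1500×114×10³) + 300/(975×149×10³) = 1.602×10⁻⁵ mm/N.
P = 1.227 / 1.602×10⁻⁵ = 76550 N = 76.55 kN, compressive.

P ≈ 76.6 kN (compressive)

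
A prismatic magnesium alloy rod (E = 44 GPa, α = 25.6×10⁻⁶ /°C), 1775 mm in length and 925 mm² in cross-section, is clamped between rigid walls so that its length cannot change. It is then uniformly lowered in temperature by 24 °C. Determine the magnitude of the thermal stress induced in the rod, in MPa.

σ ≈ 27 MPa (tensile)

The supports are rigid, so the total axial strain is zero. The restrained thermal strain is ε = αΔT = 25.6×10⁻⁶ × 24 = 614.4×10⁻⁶.
σ = EαΔT = 44×10³ × 25.6×10⁻⁶ × 24 = 27.03 MPa (tensile; the rod is trying to contract).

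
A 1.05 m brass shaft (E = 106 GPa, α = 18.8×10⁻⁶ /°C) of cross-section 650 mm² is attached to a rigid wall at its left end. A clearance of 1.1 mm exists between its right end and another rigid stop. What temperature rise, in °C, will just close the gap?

The gap closes when αΔT L = 1.1 mm, since the shaft is still unstressed at that instant.
So ΔT = g/(αL) = 1.1/(18.8×10⁻⁶ × 1050) = 55.72 °C.

ΔT ≈ 55.7 °C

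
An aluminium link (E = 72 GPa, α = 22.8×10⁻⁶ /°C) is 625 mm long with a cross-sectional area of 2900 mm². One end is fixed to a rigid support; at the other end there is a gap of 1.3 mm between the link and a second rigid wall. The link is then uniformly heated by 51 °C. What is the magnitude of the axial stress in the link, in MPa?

If the wall were absent the link would grow by αΔT L = 22.8×10⁻⁶ × 51 × 625 = 0.7267 mm.
Since δ_free = 0.727 mm is less than the 1.3 mm gap, the link never touches the wall. No axial force develops.

σ ≈ 0 MPa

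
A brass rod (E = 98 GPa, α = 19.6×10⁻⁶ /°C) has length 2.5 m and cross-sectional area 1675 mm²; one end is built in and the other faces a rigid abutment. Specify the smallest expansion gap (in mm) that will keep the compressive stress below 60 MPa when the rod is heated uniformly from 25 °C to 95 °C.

With no wall the rod would lengthen by αΔT L = 19.6×10⁻⁶ × 70 × 2500 = 3.43 mm.
At the allowable stress the elastic shortening the wall may impose is σL/E = 60 × 2500 / (98×10³) = 1.531 mm.
The gap must absorb the remainder: g_min = 3.43 − 1.531 = 1.899 mm.

g ≈ 1.9 mm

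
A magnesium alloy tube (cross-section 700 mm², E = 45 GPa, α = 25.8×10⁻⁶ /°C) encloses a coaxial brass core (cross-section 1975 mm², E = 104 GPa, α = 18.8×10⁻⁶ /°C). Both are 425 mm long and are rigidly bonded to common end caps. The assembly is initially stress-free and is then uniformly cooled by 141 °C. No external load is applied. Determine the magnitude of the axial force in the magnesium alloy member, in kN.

P ≈ 27 kN (tensile in the magnesium alloy)

The magnesium alloy has the larger α, so on cooling it would change length more than the brass if both were free. The rigid plates force a common final length, so the magnesium alloy is put into tension and the brass into compression, with equal and opposite forces P (no external load).
Setting the final lengths equal and cancelling L: (α₁ − α₂)ΔT = P/(A₁E₁) + P/(A₂E₂).
|α₁ − α₂|·ΔT = 7×10⁻⁶ × 141 = 0.000987.
1/(A₁E₁) + 1/(A₂E₂) = 1/(700×45×10³) + 1/(1975×104×10³) = 3.661×10⁻⁸ N⁻¹.
P = 0.000987 / 3.661×10⁻⁸ = 26960 N = 26.96 kN.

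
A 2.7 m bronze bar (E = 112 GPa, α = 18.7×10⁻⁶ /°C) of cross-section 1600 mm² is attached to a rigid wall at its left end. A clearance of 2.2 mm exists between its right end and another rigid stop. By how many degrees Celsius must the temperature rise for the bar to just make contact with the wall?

ΔT ≈ 43.6 °C

The gap closes when αΔT L = 2.2 mm, since the bar is still unstressed at that instant.
So ΔT = g/(αL) = 2.2/(18.7×10⁻⁶ × 2700) = 43.57 °C.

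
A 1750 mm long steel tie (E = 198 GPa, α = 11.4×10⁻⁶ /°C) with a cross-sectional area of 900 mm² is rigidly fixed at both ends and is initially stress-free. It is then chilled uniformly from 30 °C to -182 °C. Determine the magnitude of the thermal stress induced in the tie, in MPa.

With length fixed, the mechanical strain must cancel the thermal strain αΔT = 11.4×10⁻⁶ × 212 = 2416.8×10⁻⁶.
The stress required to suppress this strain is σ = Eε = 198×10³ × 2416.8×10⁻⁶ = 478.5 MPa, tensile since the tie is trying to contract.

σ ≈ 479 MPa (tensile)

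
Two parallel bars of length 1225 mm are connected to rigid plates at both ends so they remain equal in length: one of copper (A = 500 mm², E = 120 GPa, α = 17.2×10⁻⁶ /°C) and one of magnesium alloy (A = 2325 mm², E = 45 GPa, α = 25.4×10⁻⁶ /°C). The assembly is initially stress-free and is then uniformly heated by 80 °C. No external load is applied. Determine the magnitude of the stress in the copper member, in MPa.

σ ≈ 50 MPa (tensile)

The magnesium alloy has the larger α, so on heating it would change length more than the copper if both were free. The rigid plates force a common final length, so the magnesium alloy is put into compression and the copper into tension, with equal and opposite forces P (no external load).
Compatibility of the two members (thermal + elastic change equal): (α₁ − α₂)ΔT = P·[1/(A₁E₁) + 1/(A₂E₂)].
|α₁ − α₂|·ΔT = 8.2×10⁻⁶ × 80 = 0.000656.
1/(A₁E₁) + 1/(A₂E₂) = 1/(500×120×10³) + 1/(2325×45×10³) = 2.622×10⁻⁸ N⁻¹.
So P = 0.000656 / 2.622×10⁻⁸ = 25.01 kN.
σ_{copper} = P/A₁ = 25010/500 = 50.03 MPa, tensile.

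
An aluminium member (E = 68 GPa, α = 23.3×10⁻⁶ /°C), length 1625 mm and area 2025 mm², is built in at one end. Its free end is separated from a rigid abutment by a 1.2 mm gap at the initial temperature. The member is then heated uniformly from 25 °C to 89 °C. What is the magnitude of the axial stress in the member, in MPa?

Unrestrained expansion: δ_free = αΔT L = 23.3×10⁻⁶ × 64 × 1625 = 2.423 mm.
The gap closes (δ_free > 1.2 mm) and the wall then resists a further 2.423 − 1.2 = 1.223 mm of expansion.
Compatibility: PL/(AE) = 1.223 mm, so σ = P/A = E × (1.223/1625) = 51.19 MPa.

σ ≈ 51.2 MPa (compressive)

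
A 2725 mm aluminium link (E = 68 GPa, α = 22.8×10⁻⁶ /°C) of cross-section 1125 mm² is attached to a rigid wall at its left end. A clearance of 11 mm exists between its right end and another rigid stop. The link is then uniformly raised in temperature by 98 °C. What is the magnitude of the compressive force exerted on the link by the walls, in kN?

Unrestrained expansion: δ_free = αΔT L = 22.8×10⁻⁶ × 98 × 2725 = 6.089 mm.
This is smaller than the 11 mm clearance, so the link expands freely without reaching the stop — the stress is zero.

P ≈ 0 kN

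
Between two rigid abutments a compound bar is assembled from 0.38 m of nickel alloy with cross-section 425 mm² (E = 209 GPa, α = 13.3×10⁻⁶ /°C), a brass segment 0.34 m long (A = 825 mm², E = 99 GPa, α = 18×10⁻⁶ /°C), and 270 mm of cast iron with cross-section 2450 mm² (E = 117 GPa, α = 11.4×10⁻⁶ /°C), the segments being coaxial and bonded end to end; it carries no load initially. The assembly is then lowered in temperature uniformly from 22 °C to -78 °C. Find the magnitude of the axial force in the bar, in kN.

P ≈ 152 kN (tensile)

With the walls removed the bar would change length by δ_free = Σ αᵢΔT Lᵢ = 13.3×10⁻⁶×100×380 + 18×10⁻⁶×100×340 + 11.4×10⁻⁶×100×270 = 1.425 mm.
The walls prevent any net length change, so an axial force P (same in every segment) develops. Compatibility: P · Σ Lᵢ/(AᵢEᵢ) = δ_free.
Σ Lᵢ/(AᵢEᵢ) = 380/(425×209×10³) + 340/(825×99×10³) + 270/(2450×117×10³) = 9.383×10⁻⁶ mm/N.
So P = 1.425 / 9.383×10⁻⁶ = 151.9 kN, tensile.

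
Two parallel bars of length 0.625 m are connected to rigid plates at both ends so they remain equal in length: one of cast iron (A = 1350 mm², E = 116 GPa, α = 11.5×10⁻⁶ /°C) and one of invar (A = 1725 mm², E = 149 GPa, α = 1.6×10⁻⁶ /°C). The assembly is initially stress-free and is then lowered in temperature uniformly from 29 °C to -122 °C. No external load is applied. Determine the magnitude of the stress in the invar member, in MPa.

Equilibrium of a rigid end plate with no external load gives equal and opposite internal forces ±P in the two members. Since α_{cast iron} > α_{invar}, cooling drives the cast iron into tension and the invar into compression.
Equating the net (thermal + elastic) strains gives |α₁ − α₂|·ΔT = P·[1/(A₁E₁) + 1/(A₂E₂)].
|α₁ − α₂|·ΔT = 9.9×10⁻⁶ × 151 = 0.001495.
1/(A₁E₁) + 1/(A₂E₂) = 1/(1350×116×10³) + 1/(1725×149×10³) = 1.028×10⁻⁸ N⁻¹.
So P = 0.001495 / 1.028×10⁻⁸ = 145.5 kN.
σ_{invar} = P/A₂ = 145500/1725 = 84.33 MPa, compressive.

σ ≈ 84.3 MPa (compressive)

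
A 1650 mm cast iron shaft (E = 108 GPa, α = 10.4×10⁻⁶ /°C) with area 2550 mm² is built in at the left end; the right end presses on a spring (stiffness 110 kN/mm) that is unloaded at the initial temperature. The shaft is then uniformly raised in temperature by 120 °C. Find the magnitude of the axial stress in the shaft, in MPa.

The unrestrained thermal change is αΔT L = 10.4×10⁻⁶ × 120 × 1650 = 2.059 mm.
Let P be the compressive force at the spring. The shaft shortens elastically by PL/(AE) and the spring compresses by P/k; together these equal δ_free.
P [ L/(AE) + 1/k ] = δ_free → P [ 1650/(2550×108×10³) + 1/(110×10³) ] = 2.059.
P = 2.059 / 1.508×10⁻⁵ = 136500 N.
σ = P/A = 136500/2550 = 53.54 MPa.

σ ≈ 53.5 MPa (compressive)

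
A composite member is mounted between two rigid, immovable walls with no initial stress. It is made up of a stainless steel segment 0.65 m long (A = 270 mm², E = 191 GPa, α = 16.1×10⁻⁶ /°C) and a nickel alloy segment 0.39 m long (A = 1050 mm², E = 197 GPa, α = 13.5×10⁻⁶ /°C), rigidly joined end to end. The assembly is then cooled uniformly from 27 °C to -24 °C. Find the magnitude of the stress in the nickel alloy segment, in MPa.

If the supports were absent, the total length change would be Σ αᵢΔT Lᵢ = 16.1×10⁻⁶×51×650 + 13.5×10⁻⁶×51×390 = 0.8022 mm.
The walls prevent any net length change, so an axial force P (same in every segment) develops. Compatibility: P · Σ Lᵢ/(AᵢEᵢ) = δ_free.
Σ Lᵢ/(AᵢEᵢ) = 650/(270×191×10³) + 390/(1050×197×10³) = 1.449×10⁻⁵ mm/N.
So P = 0.8022 / 1.449×10⁻⁵ = 55.37 kN, tensile.
σ_{nickel alloy} = P / A = 55370 / 1050 = 52.73 MPa.

σ ≈ 52.7 MPa (tensile)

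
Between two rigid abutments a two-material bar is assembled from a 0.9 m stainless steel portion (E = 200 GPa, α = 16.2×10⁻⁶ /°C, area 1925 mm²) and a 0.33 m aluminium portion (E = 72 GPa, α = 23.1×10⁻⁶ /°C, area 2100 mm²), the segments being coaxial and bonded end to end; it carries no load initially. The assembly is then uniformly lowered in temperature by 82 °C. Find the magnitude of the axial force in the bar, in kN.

P ≈ 403 kN (tensile)

Free thermal contraction of the whole bar: Σ αᵢΔT Lᵢ = 16.2×10⁻⁶×82×900 + 23.1×10⁻⁶×82×330 = 1.821 mm.
The walls prevent any net length change, so an axial force P (same in every segment) develops. Compatibility: P · Σ Lᵢ/(AᵢEᵢ) = δ_free.
The series flexibility is Σ Lᵢ/(AᵢEᵢ) = 900/(1925×200×10³) + 330/(2100×72×10³) = 4.52×10⁻⁶ mm/N.
P = 1.821 / 4.52×10⁻⁶ = 402800 N = 402.8 kN, tensile.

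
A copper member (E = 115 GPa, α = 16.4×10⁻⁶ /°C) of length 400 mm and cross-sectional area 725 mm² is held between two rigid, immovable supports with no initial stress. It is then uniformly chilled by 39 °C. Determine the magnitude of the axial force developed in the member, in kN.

Full restraint means ε = 0, so the stress is σ = EαΔT = 115×10³ × 16.4×10⁻⁶ × 39 = 73.55 MPa.
P = AEαΔT = 725 × 115×10³ × 16.4×10⁻⁶ × 39 = 53.33 kN (tensile).

P ≈ 53.3 kN (tensile)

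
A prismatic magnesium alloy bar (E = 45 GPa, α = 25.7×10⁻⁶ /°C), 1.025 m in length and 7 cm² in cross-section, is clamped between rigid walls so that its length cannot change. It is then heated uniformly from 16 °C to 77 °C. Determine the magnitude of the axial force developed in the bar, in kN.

P ≈ 49.4 kN (compressive)

With zero net strain, σ = E·αΔT = 45 GPa × 25.7×10⁻⁶ × 61 = 70.55 MPa.
Axial force P = σA = 70.55 × 700 = 49380 N = 49.38 kN, compressive.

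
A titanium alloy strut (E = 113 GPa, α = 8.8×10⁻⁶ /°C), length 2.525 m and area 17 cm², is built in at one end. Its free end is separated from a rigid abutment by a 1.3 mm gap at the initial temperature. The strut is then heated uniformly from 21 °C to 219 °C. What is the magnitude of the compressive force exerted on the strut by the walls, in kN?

If the wall were absent the strut would grow by αΔT L = 8.8×10⁻⁶ × 198 × 2525 = 4.4 mm.
After closing the 1.3 mm clearance, 4.4 − 1.3 = 3.1 mm of expansion remains to be suppressed by the wall.
That suppressed elongation corresponds to σ = E·Δ/L = 113×10³ × 3.1/2525 = 138.7 MPa.
Force on the wall = σA = 138.7 × 1700 mm² = 235.8 kN.

P ≈ 236 kN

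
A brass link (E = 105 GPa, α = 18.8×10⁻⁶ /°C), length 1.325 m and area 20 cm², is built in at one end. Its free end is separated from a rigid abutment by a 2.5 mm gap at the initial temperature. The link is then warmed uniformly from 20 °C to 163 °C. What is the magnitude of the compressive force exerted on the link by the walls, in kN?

Unrestrained expansion: δ_free = αΔT L = 18.8×10⁻⁶ × 143 × 1325 = 3.562 mm.
The gap closes (δ_free > 2.5 mm) and the wall then resists a further 3.562 − 2.5 = 1.062 mm of expansion.
That suppressed elongation corresponds to σ = E·Δ/L = 105×10³ × 1.062/1325 = 84.17 MPa.
P = σA = 84.17 × 2000 = 168.3 kN.

P ≈ 168 kN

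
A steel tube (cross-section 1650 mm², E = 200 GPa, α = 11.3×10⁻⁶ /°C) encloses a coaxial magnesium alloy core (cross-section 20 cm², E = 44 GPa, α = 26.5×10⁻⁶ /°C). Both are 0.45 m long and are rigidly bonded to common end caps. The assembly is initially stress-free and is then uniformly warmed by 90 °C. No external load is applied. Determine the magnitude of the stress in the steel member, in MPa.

Both members must finish at the same length. With the larger α, the magnesium alloy tends to over-expand; the plates restrain it, putting the magnesium alloy in compression and the steel in tension. With no external load the two internal forces are equal and opposite, magnitude P.
Compatibility of the two members (thermal + elastic change equal): (α₁ − α₂)ΔT = P·[1/(A₁E₁) + 1/(A₂E₂)].
|α₁ − α₂|·ΔT = 15.2×10⁻⁶ × 90 = 0.001368.
1/(A₁E₁) + 1/(A₂E₂) = 1/(1650×200×10³) + 1/(2000×44×10³) = 1.439×10⁻⁸ N⁻¹.
P = 0.001368 / 1.439×10⁻⁸ = 95040 N = 95.04 kN.
σ_{steel} = P/A₁ = 95040/1650 = 57.6 MPa, tensile.

σ ≈ 57.6 MPa (tensile)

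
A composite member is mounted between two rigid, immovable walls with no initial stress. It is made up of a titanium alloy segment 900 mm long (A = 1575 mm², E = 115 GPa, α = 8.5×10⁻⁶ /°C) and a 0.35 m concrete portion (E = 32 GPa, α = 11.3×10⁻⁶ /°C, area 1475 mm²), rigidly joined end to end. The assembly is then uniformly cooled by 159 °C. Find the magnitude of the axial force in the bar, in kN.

With the walls removed the bar would change length by δ_free = Σ αᵢΔT Lᵢ = 8.5×10⁻⁶×159×900 + 11.3×10⁻⁶×159×350 = 1.845 mm.
The walls prevent any net length change, so an axial force P (same in every segment) develops. Compatibility: P · Σ Lᵢ/(AᵢEᵢ) = δ_free.
Σ Lᵢ/(AᵢEᵢ) = 900/(1575×115×10³) + 350/(1475×32×10³) = 1.238×10⁻⁵ mm/N.
P = 1.845 / 1.238×10⁻⁵ = 149000 N = 149 kN, tensile.

P ≈ 149 kN (tensile)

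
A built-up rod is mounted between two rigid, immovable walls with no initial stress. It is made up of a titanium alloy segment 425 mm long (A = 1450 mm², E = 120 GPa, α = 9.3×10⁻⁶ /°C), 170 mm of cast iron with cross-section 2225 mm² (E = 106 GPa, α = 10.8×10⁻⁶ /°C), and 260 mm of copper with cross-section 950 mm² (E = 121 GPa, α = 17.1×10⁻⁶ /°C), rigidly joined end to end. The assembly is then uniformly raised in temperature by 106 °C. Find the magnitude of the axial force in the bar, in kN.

P ≈ 200 kN (compressive)

If the supports were absent, the total length change would be Σ αᵢΔT Lᵢ = 9.3×10⁻⁶×106×425 + 10.8×10⁻⁶×106×170 + 17.1×10⁻⁶×106×260 = 1.085 mm.
The rigid supports impose zero overall length change; the single axial force P common to all segments must satisfy P Σ Lᵢ/(AᵢEᵢ) = δ_free.
The series flexibility is Σ Lᵢ/(AᵢEᵢ) = 425/(1450×120×10³) + 170/(2225×106×10³) + 260/(950×121×10³) = 5.425×10⁻⁶ mm/N.
P = 1.085 / 5.425×10⁻⁶ = 200000 N = 200 kN, compressive.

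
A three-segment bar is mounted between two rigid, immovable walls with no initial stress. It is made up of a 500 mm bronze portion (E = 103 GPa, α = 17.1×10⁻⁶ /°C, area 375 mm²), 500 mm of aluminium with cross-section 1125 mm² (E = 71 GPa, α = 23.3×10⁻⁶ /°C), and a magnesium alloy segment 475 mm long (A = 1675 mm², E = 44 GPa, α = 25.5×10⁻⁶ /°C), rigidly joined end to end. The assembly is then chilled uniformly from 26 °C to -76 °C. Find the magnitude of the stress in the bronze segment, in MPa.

With the walls removed the bar would change length by δ_free = Σ αᵢΔT Lᵢ = 17.1×10⁻⁶×102×500 + 23.3×10⁻⁶×102×500 + 25.5×10⁻⁶×102×475 = 3.296 mm.
Since the ends are fixed, an axial force P builds up, equal in every segment, with P · Σ Lᵢ/(AᵢEᵢ) = δ_free.
The series flexibility is Σ Lᵢ/(AᵢEᵢ) = 500/(375×103×10³) + 500/(1125×71×10³) + 475/(1675×44×10³) = 2.565×10⁻⁵ mm/N.
So P = 3.296 / 2.565×10⁻⁵ = 128.5 kN, tensile.
σ_{bronze} = P / A = 128500 / 375 = 342.7 MPa.

σ ≈ 343 MPa (tensile)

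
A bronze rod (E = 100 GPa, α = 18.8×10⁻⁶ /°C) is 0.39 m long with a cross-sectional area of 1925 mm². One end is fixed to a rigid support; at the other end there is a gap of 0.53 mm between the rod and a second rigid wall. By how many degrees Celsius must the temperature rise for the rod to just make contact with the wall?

Contact occurs when the free expansion equals the gap: αΔT L = 0.53 mm.
ΔT = 0.53 / (18.8×10⁻⁶ × 390) = 72.29 °C.

ΔT ≈ 72.3 °C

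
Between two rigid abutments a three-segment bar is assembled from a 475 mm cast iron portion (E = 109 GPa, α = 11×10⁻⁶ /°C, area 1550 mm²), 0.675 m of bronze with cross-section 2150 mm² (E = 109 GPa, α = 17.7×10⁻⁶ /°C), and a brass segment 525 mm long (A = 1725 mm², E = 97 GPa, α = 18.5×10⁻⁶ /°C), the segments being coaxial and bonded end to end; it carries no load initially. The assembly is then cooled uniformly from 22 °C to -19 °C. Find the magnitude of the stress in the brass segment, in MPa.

Free thermal contraction of the whole bar: Σ αᵢΔT Lᵢ = 11×10⁻⁶×41×475 + 17.7×10⁻⁶×41×675 + 18.5×10⁻⁶×41×525 = 1.102 mm.
The walls prevent any net length change, so an axial force P (same in every segment) develops. Compatibility: P · Σ Lᵢ/(AᵢEᵢ) = δ_free.
Σ Lᵢ/(AᵢEᵢ) = 475/(1550×109×10³) + 675/(2150×109×10³) + 525/(1725×97×10³) = 8.829×10⁻⁶ mm/N.
P = 1.102 / 8.829×10⁻⁶ = 124800 N = 124.8 kN, tensile.
σ_{brass} = P / A = 124800 / 1725 = 72.37 MPa.

σ ≈ 72.4 MPa (tensile)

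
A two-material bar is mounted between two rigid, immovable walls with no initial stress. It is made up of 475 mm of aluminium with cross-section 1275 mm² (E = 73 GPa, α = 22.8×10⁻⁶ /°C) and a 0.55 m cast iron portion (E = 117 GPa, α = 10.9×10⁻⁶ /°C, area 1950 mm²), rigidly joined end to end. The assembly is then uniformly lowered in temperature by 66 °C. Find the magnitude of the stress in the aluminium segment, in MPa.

σ ≈ 116 MPa (tensile)

If the supports were absent, the total length change would be Σ αᵢΔT Lᵢ = 22.8×10⁻⁶×66×475 + 10.9×10⁻⁶×66×550 = 1.11 mm.
Since the ends are fixed, an axial force P builds up, equal in every segment, with P · Σ Lᵢ/(AᵢEᵢ) = δ_free.
Σ Lᵢ/(AᵢEᵢ) = 475/(1275×73×10³) + 550/(1950×117×10³) = 7.514×10⁻⁶ mm/N.
Hence P = δ_free / Σ(L/AE) = 1.11/7.514×10⁻⁶ = 147.8 kN (tensile).
σ_{aluminium} = P / A = 147800 / 1275 = 115.9 MPa.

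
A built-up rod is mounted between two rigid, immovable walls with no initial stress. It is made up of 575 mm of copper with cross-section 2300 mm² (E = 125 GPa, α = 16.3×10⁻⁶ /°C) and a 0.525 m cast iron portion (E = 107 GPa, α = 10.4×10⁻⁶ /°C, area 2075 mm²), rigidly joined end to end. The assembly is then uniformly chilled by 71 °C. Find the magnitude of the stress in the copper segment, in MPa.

σ ≈ 105 MPa (tensile)

If the supports were absent, the total length change would be Σ αᵢΔT Lᵢ = 16.3×10⁻⁶×71×575 + 10.4×10⁻⁶×71×525 = 1.053 mm.
Since the ends are fixed, an axial force P builds up, equal in every segment, with P · Σ Lᵢ/(AᵢEᵢ) = δ_free.
Σ Lᵢ/(AᵢEᵢ) = 575/(2300×125×10³) + 525/(2075×107×10³) = 4.365×10⁻⁶ mm/N.
P = 1.053 / 4.365×10⁻⁶ = 241300 N = 241.3 kN, tensile.
σ_{copper} = P / A = 241300 / 2300 = 104.9 MPa.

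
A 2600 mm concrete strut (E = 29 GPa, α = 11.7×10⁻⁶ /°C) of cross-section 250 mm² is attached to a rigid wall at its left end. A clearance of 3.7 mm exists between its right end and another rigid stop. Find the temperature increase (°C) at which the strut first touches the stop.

The gap closes when αΔT L = 3.7 mm, since the strut is still unstressed at that instant.
So ΔT = g/(αL) = 3.7/(11.7×10⁻⁶ × 2600) = 121.6 °C.

ΔT ≈ 122 °C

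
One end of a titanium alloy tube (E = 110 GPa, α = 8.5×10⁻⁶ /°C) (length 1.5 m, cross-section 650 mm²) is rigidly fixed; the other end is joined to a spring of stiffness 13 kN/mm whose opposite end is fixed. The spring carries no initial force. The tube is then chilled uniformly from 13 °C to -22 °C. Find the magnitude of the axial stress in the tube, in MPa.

σ ≈ 7.01 MPa (tensile)

If the spring were absent the tube would shorten by αΔT L = 8.5×10⁻⁶ × 35 × 1500 = 0.4463 mm.
Let P be the tensile force in the spring. The tube extends elastically by PL/(AE) and the spring stretches by P/k; together these equal δ_free.
So P = δ_free / [L/(AE) + 1/k] = 0.4463 / [ 1500/(650×110×10³) + 1/(13×10³) ].
P = 0.4463 / 9.79×10⁻⁵ = 4558 N.
σ = P/A = 4558/650 = 7.013 MPa.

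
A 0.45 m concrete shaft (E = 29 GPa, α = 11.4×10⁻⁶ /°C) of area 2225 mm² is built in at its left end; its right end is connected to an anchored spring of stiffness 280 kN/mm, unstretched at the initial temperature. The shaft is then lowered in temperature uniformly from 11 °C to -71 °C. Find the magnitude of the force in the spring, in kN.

P ≈ 39.9 kN

The unrestrained thermal change is αΔT L = 11.4×10⁻⁶ × 82 × 450 = 0.4207 mm.
With a force P in the spring, the elastic change of the shaft is PL/(AE) and that of the spring is P/k; compatibility requires their sum to equal δ_free.
So P = δ_free / [L/(AE) + 1/k] = 0.4207 / [ 450/(2225×29×10³) + 1/(280×10³) ].
P = 0.4207 / 1.055×10⁻⁵ = 39890 N.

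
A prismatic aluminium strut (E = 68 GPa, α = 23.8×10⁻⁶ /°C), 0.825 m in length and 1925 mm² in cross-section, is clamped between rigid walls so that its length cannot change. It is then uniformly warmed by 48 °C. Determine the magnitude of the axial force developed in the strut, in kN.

With zero net strain, σ = E·αΔT = 68 GPa × 23.8×10⁻⁶ × 48 = 77.68 MPa.
Axial force P = σA = 77.68 × 1925 = 149500 N = 149.5 kN, compressive.

P ≈ 150 kN (compressive)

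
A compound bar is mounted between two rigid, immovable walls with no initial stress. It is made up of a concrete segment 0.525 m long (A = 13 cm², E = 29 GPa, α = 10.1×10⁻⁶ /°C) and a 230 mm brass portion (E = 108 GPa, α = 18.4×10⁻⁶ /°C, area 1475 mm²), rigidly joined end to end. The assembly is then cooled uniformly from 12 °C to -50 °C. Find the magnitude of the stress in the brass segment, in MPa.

σ ≈ 26.1 MPa (tensile)

Free thermal contraction of the whole bar: Σ αᵢΔT Lᵢ = 10.1×10⁻⁶×62×525 + 18.4×10⁻⁶×62×230 = 0.5911 mm.
The rigid supports impose zero overall length change; the single axial force P common to all segments must satisfy P Σ Lᵢ/(AᵢEᵢ) = δ_free.
The series flexibility is Σ Lᵢ/(AᵢEᵢ) = 525/(1300×29×10³) + 230/(1475×108×10³) = 1.537×10⁻⁵ mm/N.
P = 0.5911 / 1.537×10⁻⁵ = 38460 N = 38.46 kN, tensile.
σ_{brass} = P / A = 38460 / 1475 = 26.08 MPa.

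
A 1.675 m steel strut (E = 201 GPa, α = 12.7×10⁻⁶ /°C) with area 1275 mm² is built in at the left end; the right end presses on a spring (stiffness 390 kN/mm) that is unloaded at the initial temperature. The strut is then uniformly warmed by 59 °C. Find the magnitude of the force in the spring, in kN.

P ≈ 138 kN

Free thermal expansion: δ_free = αΔT L = 12.7×10⁻⁶ × 59 × 1675 = 1.255 mm.
Let P be the compressive force at the spring. The strut shortens elastically by PL/(AE) and the spring compresses by P/k; together these equal δ_free.
So P = δ_free / [L/(AE) + 1/k] = 1.255 / [ 1675/(1275×201×10³) + 1/(390×10³) ].
P = 1.255 / 9.1×10⁻⁶ = 137900 N.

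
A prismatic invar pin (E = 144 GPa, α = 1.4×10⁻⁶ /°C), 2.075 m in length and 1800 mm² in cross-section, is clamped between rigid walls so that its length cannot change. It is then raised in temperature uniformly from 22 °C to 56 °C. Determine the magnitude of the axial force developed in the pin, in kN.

P ≈ 12.3 kN (compressive)

Full restraint means ε = 0, so the stress is σ = EαΔT = 144×10³ × 1.4×10⁻⁶ × 34 = 6.854 MPa.
Then P = σA = 6.854 × 1800 mm² = 12.34 kN, compressive.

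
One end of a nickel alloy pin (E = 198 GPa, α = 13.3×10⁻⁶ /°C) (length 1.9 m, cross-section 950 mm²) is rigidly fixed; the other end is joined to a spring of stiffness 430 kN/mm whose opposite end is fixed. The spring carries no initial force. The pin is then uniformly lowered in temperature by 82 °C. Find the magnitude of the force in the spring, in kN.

The unrestrained thermal change is αΔT L = 13.3×10⁻⁶ × 82 × 1900 = 2.072 mm.
With a force P in the spring, the elastic change of the pin is PL/(AE) and that of the spring is P/k; compatibility requires their sum to equal δ_free.
So P = δ_free / [L/(AE) + 1/k] = 2.072 / [ 1900/(950×198×10³) + 1/(430×10³) ].
P = 2.072 / 1.243×10⁻⁵ = 166800 N.

P ≈ 167 kN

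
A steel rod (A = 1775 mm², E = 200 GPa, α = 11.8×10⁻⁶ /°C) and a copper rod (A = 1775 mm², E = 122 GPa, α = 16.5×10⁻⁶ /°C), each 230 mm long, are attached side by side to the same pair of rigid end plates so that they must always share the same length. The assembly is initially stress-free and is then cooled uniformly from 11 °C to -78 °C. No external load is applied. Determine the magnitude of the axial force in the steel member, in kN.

P ≈ 56.3 kN (compressive in the steel)

The copper has the larger α, so on cooling it would change length more than the steel if both were free. The rigid plates force a common final length, so the copper is put into tension and the steel into compression, with equal and opposite forces P (no external load).
Compatibility of the two members (thermal + elastic change equal): (α₁ − α₂)ΔT = P·[1/(A₁E₁) + 1/(A₂E₂)].
|α₁ − α₂|·ΔT = 4.7×10⁻⁶ × 89 = 0.0004183.
1/(A₁E₁) + 1/(A₂E₂) = 1/(1775×200×10³) + 1/(1775×122×10³) = 7.435×10⁻⁹ N⁻¹.
P = 0.0004183 / 7.435×10⁻⁹ = 56260 N = 56.26 kN.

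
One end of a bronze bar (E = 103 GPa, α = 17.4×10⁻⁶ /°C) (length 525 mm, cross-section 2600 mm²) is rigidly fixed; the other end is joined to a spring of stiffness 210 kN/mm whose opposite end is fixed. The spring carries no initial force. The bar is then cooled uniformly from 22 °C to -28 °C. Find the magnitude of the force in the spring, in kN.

P ≈ 67.9 kN

If the spring were absent the bar would shorten by αΔT L = 17.4×10⁻⁶ × 50 × 525 = 0.4567 mm.
With a force P in the spring, the elastic change of the bar is PL/(AE) and that of the spring is P/k; compatibility requires their sum to equal δ_free.
So P = δ_free / [L/(AE) + 1/k] = 0.4567 / [ 525/(2600×103×10³) + 1/(210×10³) ].
P = 0.4567 / 6.722×10⁻⁶ = 67950 N.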